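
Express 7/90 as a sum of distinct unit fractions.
1/13 + 1/1170

Greedy algorithm:
7/90: ceiling(90/7) = 13, use 1/13
1/1170: ceiling(1170/1) = 1170, use 1/1170
Result: 7/90 = 1/13 + 1/1170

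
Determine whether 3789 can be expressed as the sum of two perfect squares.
42² + 45² (a=42, b=45)

Factorization: 3789 = 3^2 × 421
By Fermat: n is sum of two squares iff every prime p ≡ 3 (mod 4) appears to even power.
All primes ≡ 3 (mod 4) appear to even power.
Search a = 0, 1, 2, … for 3789 - a² a perfect square: first hit at a = 42: 3789 - 1764 = 2025 = 45².
3789 = 42² + 45² = 1764 + 2025 ✓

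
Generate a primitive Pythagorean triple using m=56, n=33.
(2047, 3696, 4225)

Euclid's formula: a = m² - n², b = 2mn, c = m² + n²
m = 56, n = 33
a = 56² - 33² = 3136 - 1089 = 2047
b = 2 × 56 × 33 = 3696
c = 56² + 33² = 3136 + 1089 = 4225
Verification: 2047² + 3696² = 4190209 + 13660416 = 17850625 = 4225² ✓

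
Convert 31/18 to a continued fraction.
[1; 1, 2, 1, 1, 2]

Euclidean algorithm steps:
31 = 1 × 18 + 13
18 = 1 × 13 + 5
13 = 2 × 5 + 3
5 = 1 × 3 + 2
3 = 1 × 2 + 1
2 = 2 × 1 + 0
Continued fraction: [1; 1, 2, 1, 1, 2]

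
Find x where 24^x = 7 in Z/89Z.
25

Baby-step giant-step with step n = ⌈√89⌉ = 10.
Baby steps 24^j mod 89 (j:value) for j=0..9: 0:1, 1:24, 2:42, 3:29, 4:73, 5:61, 6:40, 7:70, 8:78, 9:3.
Giant-step multiplier: 24^(-10) ≡ 24^(88-10) = 24^78 ≡ 68 (mod 89).
Giant steps γ_i = 7·68^i mod 89: γ_0=7, γ_1=31, γ_2=61 (in table at j=5).
x = i·n + j = 2·10 + 5 = 25.
Check: 24^25 ≡ 7 (mod 89).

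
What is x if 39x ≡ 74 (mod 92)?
x ≡ 42 (mod 92)

gcd(39, 92) = 1, which divides 74, so solutions exist.
Find 39^(-1) mod 92 by the extended Euclidean algorithm:
92 = 2 × 39 + 14  ⟹  14 = (1)·92 + (-2)·39
39 = 2 × 14 + 11  ⟹  11 = (-2)·92 + (5)·39
14 = 1 × 11 + 3  ⟹  3 = (3)·92 + (-7)·39
11 = 3 × 3 + 2  ⟹  2 = (-11)·92 + (26)·39
3 = 1 × 2 + 1  ⟹  1 = (14)·92 + (-33)·39
So (-33)·39 ≡ 1 (mod 92), i.e. 39^(-1) ≡ -33 ≡ 59 (mod 92).
x ≡ 59 × 74 = 4366 ≡ 42 (mod 92).
Check: 39 × 42 = 1638 ≡ 74 (mod 92).
Unique solution: x ≡ 42 (mod 92)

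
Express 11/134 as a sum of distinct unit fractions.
1/13 + 1/194 + 1/84487

Greedy algorithm:
11/134: ceiling(134/11) = 13, use 1/13
9/1742: ceiling(1742/9) = 194, use 1/194
1/84487: ceiling(84487/1) = 84487, use 1/84487
Result: 11/134 = 1/13 + 1/194 + 1/84487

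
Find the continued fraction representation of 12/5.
[2; 2, 2]

Euclidean algorithm steps:
12 = 2 × 5 + 2
5 = 2 × 2 + 1
2 = 2 × 1 + 0
Continued fraction: [2; 2, 2]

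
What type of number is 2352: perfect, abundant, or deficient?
abundant

Proper divisors of 2352: sum = 1 + 2 + 3 + 4 + 6 + 7 + 8 + 12 + ... + 392 + 588 + 784 + 1176 (29 divisors) = 4716
Since 4716 > 2352, 2352 is abundant.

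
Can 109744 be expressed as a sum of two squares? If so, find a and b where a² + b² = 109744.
Not possible

Factorization: 109744 = 2^4 × 19^3
By Fermat: n is sum of two squares iff every prime p ≡ 3 (mod 4) appears to even power.
Prime(s) ≡ 3 (mod 4) with odd exponent: [(19, 3)]
Therefore 109744 cannot be expressed as a² + b².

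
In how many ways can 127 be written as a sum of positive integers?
3913864295

p(n) counts ways to write n as a sum of positive integers (order ignored).
Euler's pentagonal recurrence: p(k) = p(k-1) + p(k-2) - p(k-5) - p(k-7) + p(k-12) + p(k-15) - ... (offsets j(3j∓1)/2, signs ++--, p(0)=1, p(<0)=0).
DP table for k = 0..126: p(0)=1, p(1)=1, p(2)=2, p(3)=3, p(4)=5, p(5)=7, p(6)=11, p(7)=15, p(8)=22, p(9)=30, p(10)=42, p(11)=56, p(12)=77, p(13)=101, p(14)=135, p(15)=176, p(16)=231, p(17)=297, p(18)=385, p(19)=490, p(20)=627, p(21)=792, p(22)=1002, p(23)=1255, p(24)=1575, p(25)=1958, p(26)=2436, p(27)=3010, p(28)=3718, p(29)=4565, p(30)=5604, p(31)=6842, p(32)=8349, p(33)=10143, p(34)=12310, p(35)=14883, p(36)=17977, p(37)=21637, p(38)=26015, p(39)=31185, p(40)=37338, p(41)=44583, p(42)=53174, p(43)=63261, p(44)=75175, p(45)=89134, p(46)=105558, p(47)=124754, p(48)=147273, p(49)=173525, p(50)=204226, p(51)=239943, p(52)=281589, p(53)=329931, p(54)=386155, p(55)=451276, p(56)=526823, p(57)=614154, p(58)=715220, p(59)=831820, p(60)=966467, p(61)=1121505, p(62)=1300156, p(63)=1505499, p(64)=1741630, p(65)=2012558, p(66)=2323520, p(67)=2679689, p(68)=3087735, p(69)=3554345, p(70)=4087968, p(71)=4697205, p(72)=5392783, p(73)=6185689, p(74)=7089500, p(75)=8118264, p(76)=9289091, p(77)=10619863, p(78)=12132164, p(79)=13848650, p(80)=15796476, p(81)=18004327, p(82)=20506255, p(83)=23338469, p(84)=26543660, p(85)=30167357, p(86)=34262962, p(87)=38887673, p(88)=44108109, p(89)=49995925, p(90)=56634173, p(91)=64112359, p(92)=72533807, p(93)=82010177, p(94)=92669720, p(95)=104651419, p(96)=118114304, p(97)=133230930, p(98)=150198136, p(99)=169229875, p(100)=190569292, p(101)=214481126, p(102)=241265379, p(103)=271248950, p(104)=304801365, p(105)=342325709, p(106)=384276336, p(107)=431149389, p(108)=483502844, p(109)=541946240, p(110)=607163746, p(111)=679903203, p(112)=761002156, p(113)=851376628, p(114)=952050665, p(115)=1064144451, p(116)=1188908248, p(117)=1327710076, p(118)=1482074143, p(119)=1653668665, p(120)=1844349560, p(121)=2056148051, p(122)=2291320912, p(123)=2552338241, p(124)=2841940500, p(125)=3163127352, p(126)=3519222692.
Final step: p(127) = p(126) + p(125) - p(122) - p(120) + p(115) + p(112) - p(105) - p(101) + p(92) + p(87) - p(76) - p(70) + p(57) + p(50) - p(35) - p(27) + p(10) + p(1)
= 3519222692 + 3163127352 - 2291320912 - 1844349560 + 1064144451 + 761002156 - 342325709 - 214481126 + 72533807 + 38887673 - 9289091 - 4087968 + 614154 + 204226 - 14883 - 3010 + 42 + 1
= 3913864295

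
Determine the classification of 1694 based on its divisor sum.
deficient

Proper divisors of 1694: sum = 1 + 2 + 7 + 11 + 14 + 22 + 77 + 121 + 154 + 242 + 847 = 1498
Since 1498 < 1694, 1694 is deficient.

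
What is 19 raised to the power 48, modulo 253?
49

Repeated squaring. Binary of 48 = 110000.
19^1 ≡ 19 (mod 253); 19^2 ≡ 108 (mod 253); 19^4 ≡ 26 (mod 253); 19^8 ≡ 170 (mod 253); 19^16 ≡ 58 (mod 253); 19^32 ≡ 75 (mod 253)
19^48 = 19^16 × 19^32 ≡ 49 (mod 253)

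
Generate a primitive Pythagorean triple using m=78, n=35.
(4859, 5460, 7309)

Euclid's formula: a = m² - n², b = 2mn, c = m² + n²
m = 78, n = 35
a = 78² - 35² = 6084 - 1225 = 4859
b = 2 × 78 × 35 = 5460
c = 78² + 35² = 6084 + 1225 = 7309
Verification: 4859² + 5460² = 23609881 + 29811600 = 53421481 = 7309² ✓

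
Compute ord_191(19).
190

191 is prime, so ord(19) divides φ(191) = 190.
Divisors of 190: 1, 2, 5, 10, 19, 38, 95, 190.
Repeated squaring: 19^1 ≡ 19, 19^2 ≡ 170, 19^4 ≡ 59, 19^8 ≡ 43, 19^16 ≡ 130, 19^32 ≡ 92, 19^64 ≡ 60, 19^128 ≡ 162 (mod 191).
Test 19^d mod 191 for each divisor d in increasing order:
19^1 ≡ 19
19^2 ≡ 170
19^5 = 19^4·19^1 ≡ 166
19^10 = 19^8·19^2 ≡ 52
19^19 = 19^16·19^2·19^1 ≡ 82
19^38 = 19^32·19^4·19^2 ≡ 39
19^95 = 19^64·19^16·19^8·19^4·19^2·19^1 ≡ 190
19^190 = 19^128·19^32·19^16·19^8·19^4·19^2 ≡ 1  ← first divisor giving 1
The order is 190.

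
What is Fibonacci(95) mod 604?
5

Matrix identity: Q^n = [[F_(n+1), F_n], [F_n, F_(n-1)]] with Q = [[1,1],[1,0]].
n = 95 = 1011111₂. Square-and-multiply, entries mod 604:
Q^1 = [[1,1],[1,0]]
Q^2 = (Q^1)² = [[2,1],[1,1]]
Q^5 = (Q^2)²·Q = [[8,5],[5,3]]
Q^11 = (Q^5)²·Q = [[144,89],[89,55]]
Q^23 = (Q^11)²·Q = [[464,269],[269,195]]
Q^47 = (Q^23)²·Q = [[452,153],[153,299]]
Q^95 = (Q^47)²·Q = [[148,5],[5,143]]
F_95 mod 604 = Q^95[0][1] = 5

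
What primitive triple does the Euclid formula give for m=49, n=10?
(2301, 980, 2501)

Euclid's formula: a = m² - n², b = 2mn, c = m² + n²
m = 49, n = 10
a = 49² - 10² = 2401 - 100 = 2301
b = 2 × 49 × 10 = 980
c = 49² + 10² = 2401 + 100 = 2501
Verification: 2301² + 980² = 5294601 + 960400 = 6255001 = 2501² ✓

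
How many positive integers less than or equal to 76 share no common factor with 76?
36

76 = 2^2 × 19
φ(n) = n × ∏(1 - 1/p) for each prime p dividing n
φ(76) = 76 × (1 - 1/2) × (1 - 1/19) = 36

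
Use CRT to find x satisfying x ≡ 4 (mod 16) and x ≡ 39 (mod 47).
180

Using Chinese Remainder Theorem:
M = 16 × 47 = 752
M1 = 47, M2 = 16
y1 = 47^(-1) mod 16 = 15
y2 = 16^(-1) mod 47 = 3
x = (4×47×15 + 39×16×3) mod 752 = 180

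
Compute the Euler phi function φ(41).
40

41 = 41
φ(n) = n × ∏(1 - 1/p) for each prime p dividing n
φ(41) = 41 × (1 - 1/41) = 40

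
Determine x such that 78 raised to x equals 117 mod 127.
30

Baby-step giant-step with step n = ⌈√127⌉ = 12.
Baby steps 78^j mod 127 (j:value) for j=0..11: 0:1, 1:78, 2:115, 3:80, 4:17, 5:56, 6:50, 7:90, 8:35, 9:63, 10:88, 11:6.
Giant-step multiplier: 78^(-12) ≡ 78^(126-12) = 78^114 ≡ 73 (mod 127).
Giant steps γ_i = 117·73^i mod 127: γ_0=117, γ_1=32, γ_2=50 (in table at j=6).
x = i·n + j = 2·12 + 6 = 30.
Check: 78^30 ≡ 117 (mod 127).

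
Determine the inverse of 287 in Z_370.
263

gcd(287, 370) = 1, so the inverse exists.
Extended Euclidean algorithm on (370, 287):
370 = 1 × 287 + 83  ⟹  83 = (1)·370 + (-1)·287
287 = 3 × 83 + 38  ⟹  38 = (-3)·370 + (4)·287
83 = 2 × 38 + 7  ⟹  7 = (7)·370 + (-9)·287
38 = 5 × 7 + 3  ⟹  3 = (-38)·370 + (49)·287
7 = 2 × 3 + 1  ⟹  1 = (83)·370 + (-107)·287
So (-107)·287 ≡ 1 (mod 370), i.e. 287^(-1) ≡ -107 ≡ 263 (mod 370).
Check: 287 × 263 = 75481 ≡ 1 (mod 370)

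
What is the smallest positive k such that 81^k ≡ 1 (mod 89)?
22

89 is prime, so ord(81) divides φ(89) = 88.
Divisors of 88: 1, 2, 4, 8, 11, 22, 44, 88.
Repeated squaring: 81^1 ≡ 81, 81^2 ≡ 64, 81^4 ≡ 2, 81^8 ≡ 4, 81^16 ≡ 16, 81^32 ≡ 78, 81^64 ≡ 32 (mod 89).
Test 81^d mod 89 for each divisor d in increasing order:
81^1 ≡ 81
81^2 ≡ 64
81^4 ≡ 2
81^8 ≡ 4
81^11 = 81^8·81^2·81^1 ≡ 88
81^22 = 81^16·81^4·81^2 ≡ 1  ← first divisor giving 1
The order is 22.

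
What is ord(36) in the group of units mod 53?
13

53 is prime, so ord(36) divides φ(53) = 52.
Divisors of 52: 1, 2, 4, 13, 26, 52.
Repeated squaring: 36^1 ≡ 36, 36^2 ≡ 24, 36^4 ≡ 46, 36^8 ≡ 49, 36^16 ≡ 16, 36^32 ≡ 44 (mod 53).
Test 36^d mod 53 for each divisor d in increasing order:
36^1 ≡ 36
36^2 ≡ 24
36^4 ≡ 46
36^13 = 36^8·36^4·36^1 ≡ 1  ← first divisor giving 1
The order is 13.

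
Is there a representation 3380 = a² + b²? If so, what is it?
4² + 58² (a=4, b=58)

Factorization: 3380 = 2^2 × 5 × 13^2
By Fermat: n is sum of two squares iff every prime p ≡ 3 (mod 4) appears to even power.
All primes ≡ 3 (mod 4) appear to even power.
Search a = 0, 1, 2, … for 3380 - a² a perfect square: first hit at a = 4: 3380 - 16 = 3364 = 58².
3380 = 4² + 58² = 16 + 3364 ✓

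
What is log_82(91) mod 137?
107

Baby-step giant-step with step n = ⌈√137⌉ = 12.
Baby steps 82^j mod 137 (j:value) for j=0..11: 0:1, 1:82, 2:11, 3:80, 4:121, 5:58, 6:98, 7:90, 8:119, 9:31, 10:76, 11:67.
Giant-step multiplier: 82^(-12) ≡ 82^(136-12) = 82^124 ≡ 49 (mod 137).
Giant steps γ_i = 91·49^i mod 137: γ_0=91, γ_1=75, γ_2=113, γ_3=57, γ_4=53, γ_5=131, γ_6=117, γ_7=116, γ_8=67 (in table at j=11).
x = i·n + j = 8·12 + 11 = 107.
Check: 82^107 ≡ 91 (mod 137).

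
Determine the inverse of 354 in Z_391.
317

gcd(354, 391) = 1, so the inverse exists.
Extended Euclidean algorithm on (391, 354):
391 = 1 × 354 + 37  ⟹  37 = (1)·391 + (-1)·354
354 = 9 × 37 + 21  ⟹  21 = (-9)·391 + (10)·354
37 = 1 × 21 + 16  ⟹  16 = (10)·391 + (-11)·354
21 = 1 × 16 + 5  ⟹  5 = (-19)·391 + (21)·354
16 = 3 × 5 + 1  ⟹  1 = (67)·391 + (-74)·354
So (-74)·354 ≡ 1 (mod 391), i.e. 354^(-1) ≡ -74 ≡ 317 (mod 391).
Check: 354 × 317 = 112218 ≡ 1 (mod 391)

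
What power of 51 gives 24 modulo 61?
33

Baby-step giant-step with step n = ⌈√61⌉ = 8.
Baby steps 51^j mod 61 (j:value) for j=0..7: 0:1, 1:51, 2:39, 3:37, 4:57, 5:40, 6:27, 7:35.
Giant-step multiplier: 51^(-8) ≡ 51^(60-8) = 51^52 ≡ 42 (mod 61).
Giant steps γ_i = 24·42^i mod 61: γ_0=24, γ_1=32, γ_2=2, γ_3=23, γ_4=51 (in table at j=1).
x = i·n + j = 4·8 + 1 = 33.
Check: 51^33 ≡ 24 (mod 61).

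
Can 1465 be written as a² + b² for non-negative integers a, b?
13² + 36² (a=13, b=36)

Factorization: 1465 = 5 × 293
By Fermat: n is sum of two squares iff every prime p ≡ 3 (mod 4) appears to even power.
All primes ≡ 3 (mod 4) appear to even power.
Search a = 0, 1, 2, … for 1465 - a² a perfect square: first hit at a = 13: 1465 - 169 = 1296 = 36².
1465 = 13² + 36² = 169 + 1296 ✓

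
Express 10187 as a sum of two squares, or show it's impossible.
Not possible

Factorization: 10187 = 61 × 167
By Fermat: n is sum of two squares iff every prime p ≡ 3 (mod 4) appears to even power.
Prime(s) ≡ 3 (mod 4) with odd exponent: [(167, 1)]
Therefore 10187 cannot be expressed as a² + b².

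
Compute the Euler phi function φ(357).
192

357 = 3 × 7 × 17
φ(n) = n × ∏(1 - 1/p) for each prime p dividing n
φ(357) = 357 × (1 - 1/3) × (1 - 1/7) × (1 - 1/17) = 192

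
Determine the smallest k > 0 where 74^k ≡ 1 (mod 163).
81

163 is prime, so ord(74) divides φ(163) = 162.
Divisors of 162: 1, 2, 3, 6, 9, 18, 27, 54, 81, 162.
Repeated squaring: 74^1 ≡ 74, 74^2 ≡ 97, 74^4 ≡ 118, 74^8 ≡ 69, 74^16 ≡ 34, 74^32 ≡ 15, 74^64 ≡ 62, 74^128 ≡ 95 (mod 163).
Test 74^d mod 163 for each divisor d in increasing order:
74^1 ≡ 74
74^2 ≡ 97
74^3 = 74^2·74^1 ≡ 6
74^6 = 74^4·74^2 ≡ 36
74^9 = 74^8·74^1 ≡ 53
74^18 = 74^16·74^2 ≡ 38
74^27 = 74^16·74^8·74^2·74^1 ≡ 58
74^54 = 74^32·74^16·74^4·74^2 ≡ 104
74^81 = 74^64·74^16·74^1 ≡ 1  ← first divisor giving 1
The order is 81.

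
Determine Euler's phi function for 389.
388

389 = 389
φ(n) = n × ∏(1 - 1/p) for each prime p dividing n
φ(389) = 389 × (1 - 1/389) = 388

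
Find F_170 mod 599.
223

Matrix identity: Q^n = [[F_(n+1), F_n], [F_n, F_(n-1)]] with Q = [[1,1],[1,0]].
n = 170 = 10101010₂. Square-and-multiply, entries mod 599:
Q^1 = [[1,1],[1,0]]
Q^2 = (Q^1)² = [[2,1],[1,1]]
Q^5 = (Q^2)²·Q = [[8,5],[5,3]]
Q^10 = (Q^5)² = [[89,55],[55,34]]
Q^21 = (Q^10)²·Q = [[340,164],[164,176]]
Q^42 = (Q^21)² = [[533,165],[165,368]]
Q^85 = (Q^42)²·Q = [[546,433],[433,113]]
Q^170 = (Q^85)² = [[415,223],[223,192]]
F_170 mod 599 = Q^170[0][1] = 223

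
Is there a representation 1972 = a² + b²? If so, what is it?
6² + 44² (a=6, b=44)

Factorization: 1972 = 2^2 × 17 × 29
By Fermat: n is sum of two squares iff every prime p ≡ 3 (mod 4) appears to even power.
All primes ≡ 3 (mod 4) appear to even power.
Search a = 0, 1, 2, … for 1972 - a² a perfect square: first hit at a = 6: 1972 - 36 = 1936 = 44².
1972 = 6² + 44² = 36 + 1936 ✓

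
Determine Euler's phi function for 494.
216

494 = 2 × 13 × 19
φ(n) = n × ∏(1 - 1/p) for each prime p dividing n
φ(494) = 494 × (1 - 1/2) × (1 - 1/13) × (1 - 1/19) = 216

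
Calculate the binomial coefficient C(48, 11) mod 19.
0

Using Lucas' theorem:
Write n=48 and k=11 in base 19:
n in base 19: [2, 10]
k in base 19: [0, 11]
C(48,11) mod 19 = ∏ C(n_i, k_i) mod 19
Digit binomials (mod 19): C(2,0) = 1; C(10,11) = 0 (k_i > n_i)
Product: 1 × 0 = 0 ≡ 0 (mod 19)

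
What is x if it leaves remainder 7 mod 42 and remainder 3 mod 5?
133

Using Chinese Remainder Theorem:
M = 42 × 5 = 210
M1 = 5, M2 = 42
y1 = 5^(-1) mod 42 = 17
y2 = 42^(-1) mod 5 = 3
x = (7×5×17 + 3×42×3) mod 210 = 133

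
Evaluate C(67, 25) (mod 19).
3

Using Lucas' theorem:
Write n=67 and k=25 in base 19:
n in base 19: [3, 10]
k in base 19: [1, 6]
C(67,25) mod 19 = ∏ C(n_i, k_i) mod 19
Digit binomials (mod 19): C(3,1) = 3; C(10,6) = 210 ≡ 1
Product: 3 × 1 = 3 ≡ 3 (mod 19)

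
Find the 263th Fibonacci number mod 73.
65

Matrix identity: Q^n = [[F_(n+1), F_n], [F_n, F_(n-1)]] with Q = [[1,1],[1,0]].
n = 263 = 100000111₂. Square-and-multiply, entries mod 73:
Q^1 = [[1,1],[1,0]]
Q^2 = (Q^1)² = [[2,1],[1,1]]
Q^4 = (Q^2)² = [[5,3],[3,2]]
Q^8 = (Q^4)² = [[34,21],[21,13]]
Q^16 = (Q^8)² = [[64,38],[38,26]]
Q^32 = (Q^16)² = [[65,62],[62,3]]
Q^65 = (Q^32)²·Q = [[21,39],[39,55]]
Q^131 = (Q^65)²·Q = [[35,64],[64,44]]
Q^263 = (Q^131)²·Q = [[11,65],[65,19]]
F_263 mod 73 = Q^263[0][1] = 65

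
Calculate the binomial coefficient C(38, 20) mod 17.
8

Using Lucas' theorem:
Write n=38 and k=20 in base 17:
n in base 17: [2, 4]
k in base 17: [1, 3]
C(38,20) mod 17 = ∏ C(n_i, k_i) mod 17
Digit binomials (mod 17): C(2,1) = 2; C(4,3) = 4
Product: 2 × 4 = 8 ≡ 8 (mod 17)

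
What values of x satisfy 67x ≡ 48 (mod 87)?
x ≡ 15 (mod 87)

gcd(67, 87) = 1, which divides 48, so solutions exist.
Find 67^(-1) mod 87 by the extended Euclidean algorithm:
87 = 1 × 67 + 20  ⟹  20 = (1)·87 + (-1)·67
67 = 3 × 20 + 7  ⟹  7 = (-3)·87 + (4)·67
20 = 2 × 7 + 6  ⟹  6 = (7)·87 + (-9)·67
7 = 1 × 6 + 1  ⟹  1 = (-10)·87 + (13)·67
So (13)·67 ≡ 1 (mod 87), i.e. 67^(-1) ≡ 13 (mod 87).
x ≡ 13 × 48 = 624 ≡ 15 (mod 87).
Check: 67 × 15 = 1005 ≡ 48 (mod 87).
Unique solution: x ≡ 15 (mod 87)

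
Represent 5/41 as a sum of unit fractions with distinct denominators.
1/9 + 1/93 + 1/11439

Greedy algorithm:
5/41: ceiling(41/5) = 9, use 1/9
4/369: ceiling(369/4) = 93, use 1/93
1/11439: ceiling(11439/1) = 11439, use 1/11439
Result: 5/41 = 1/9 + 1/93 + 1/11439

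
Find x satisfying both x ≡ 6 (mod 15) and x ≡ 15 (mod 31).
201

Using Chinese Remainder Theorem:
M = 15 × 31 = 465
M1 = 31, M2 = 15
y1 = 31^(-1) mod 15 = 1
y2 = 15^(-1) mod 31 = 29
x = (6×31×1 + 15×15×29) mod 465 = 201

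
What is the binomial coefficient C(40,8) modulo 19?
0

Using Lucas' theorem:
Write n=40 and k=8 in base 19:
n in base 19: [2, 2]
k in base 19: [0, 8]
C(40,8) mod 19 = ∏ C(n_i, k_i) mod 19
Digit binomials (mod 19): C(2,0) = 1; C(2,8) = 0 (k_i > n_i)
Product: 1 × 0 = 0 ≡ 0 (mod 19)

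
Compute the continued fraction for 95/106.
[0; 1, 8, 1, 1, 1, 3]

Euclidean algorithm steps:
95 = 0 × 106 + 95
106 = 1 × 95 + 11
95 = 8 × 11 + 7
11 = 1 × 7 + 4
7 = 1 × 4 + 3
4 = 1 × 3 + 1
3 = 3 × 1 + 0
Continued fraction: [0; 1, 8, 1, 1, 1, 3]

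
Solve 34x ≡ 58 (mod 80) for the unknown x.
x ≡ 37 (mod 40)

gcd(34, 80) = 2, which divides 58, so solutions exist.
Divide through by 2: 17x ≡ 29 (mod 40).
Find 17^(-1) mod 40 by the extended Euclidean algorithm:
40 = 2 × 17 + 6  ⟹  6 = (1)·40 + (-2)·17
17 = 2 × 6 + 5  ⟹  5 = (-2)·40 + (5)·17
6 = 1 × 5 + 1  ⟹  1 = (3)·40 + (-7)·17
So (-7)·17 ≡ 1 (mod 40), i.e. 17^(-1) ≡ -7 ≡ 33 (mod 40).
x ≡ 33 × 29 = 957 ≡ 37 (mod 40).
Check: 34 × 37 = 1258 ≡ 58 (mod 80).
x ≡ 37 (mod 40), giving 2 solutions mod 80.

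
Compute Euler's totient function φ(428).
212

428 = 2^2 × 107
φ(n) = n × ∏(1 - 1/p) for each prime p dividing n
φ(428) = 428 × (1 - 1/2) × (1 - 1/107) = 212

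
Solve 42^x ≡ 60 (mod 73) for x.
25

Baby-step giant-step with step n = ⌈√73⌉ = 9.
Baby steps 42^j mod 73 (j:value) for j=0..8: 0:1, 1:42, 2:12, 3:66, 4:71, 5:62, 6:49, 7:14, 8:4.
Giant-step multiplier: 42^(-9) ≡ 42^(72-9) = 42^63 ≡ 10 (mod 73).
Giant steps γ_i = 60·10^i mod 73: γ_0=60, γ_1=16, γ_2=14 (in table at j=7).
x = i·n + j = 2·9 + 7 = 25.
Check: 42^25 ≡ 60 (mod 73).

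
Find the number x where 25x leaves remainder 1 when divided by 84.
37

gcd(25, 84) = 1, so the inverse exists.
Extended Euclidean algorithm on (84, 25):
84 = 3 × 25 + 9  ⟹  9 = (1)·84 + (-3)·25
25 = 2 × 9 + 7  ⟹  7 = (-2)·84 + (7)·25
9 = 1 × 7 + 2  ⟹  2 = (3)·84 + (-10)·25
7 = 3 × 2 + 1  ⟹  1 = (-11)·84 + (37)·25
So (37)·25 ≡ 1 (mod 84), i.e. 25^(-1) ≡ 37 (mod 84).
Check: 25 × 37 = 925 ≡ 1 (mod 84)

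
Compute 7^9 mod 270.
217

Repeated squaring. Binary of 9 = 1001.
7^1 ≡ 7 (mod 270); 7^2 ≡ 49 (mod 270); 7^4 ≡ 241 (mod 270); 7^8 ≡ 31 (mod 270)
7^9 = 7^1 × 7^8 ≡ 217 (mod 270)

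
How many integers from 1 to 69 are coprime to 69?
44

69 = 3 × 23
φ(n) = n × ∏(1 - 1/p) for each prime p dividing n
φ(69) = 69 × (1 - 1/3) × (1 - 1/23) = 44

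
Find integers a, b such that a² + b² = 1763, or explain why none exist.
Not possible

Factorization: 1763 = 41 × 43
By Fermat: n is sum of two squares iff every prime p ≡ 3 (mod 4) appears to even power.
Prime(s) ≡ 3 (mod 4) with odd exponent: [(43, 1)]
Therefore 1763 cannot be expressed as a² + b².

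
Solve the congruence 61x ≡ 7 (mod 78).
x ≡ 73 (mod 78)

gcd(61, 78) = 1, which divides 7, so solutions exist.
Find 61^(-1) mod 78 by the extended Euclidean algorithm:
78 = 1 × 61 + 17  ⟹  17 = (1)·78 + (-1)·61
61 = 3 × 17 + 10  ⟹  10 = (-3)·78 + (4)·61
17 = 1 × 10 + 7  ⟹  7 = (4)·78 + (-5)·61
10 = 1 × 7 + 3  ⟹  3 = (-7)·78 + (9)·61
7 = 2 × 3 + 1  ⟹  1 = (18)·78 + (-23)·61
So (-23)·61 ≡ 1 (mod 78), i.e. 61^(-1) ≡ -23 ≡ 55 (mod 78).
x ≡ 55 × 7 = 385 ≡ 73 (mod 78).
Check: 61 × 73 = 4453 ≡ 7 (mod 78).
Unique solution: x ≡ 73 (mod 78)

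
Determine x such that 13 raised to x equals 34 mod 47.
24

Baby-step giant-step with step n = ⌈√47⌉ = 7.
Baby steps 13^j mod 47 (j:value) for j=0..6: 0:1, 1:13, 2:28, 3:35, 4:32, 5:40, 6:3.
Giant-step multiplier: 13^(-7) ≡ 13^(46-7) = 13^39 ≡ 41 (mod 47).
Giant steps γ_i = 34·41^i mod 47: γ_0=34, γ_1=31, γ_2=2, γ_3=35 (in table at j=3).
x = i·n + j = 3·7 + 3 = 24.
Check: 13^24 ≡ 34 (mod 47).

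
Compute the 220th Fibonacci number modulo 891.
165

Matrix identity: Q^n = [[F_(n+1), F_n], [F_n, F_(n-1)]] with Q = [[1,1],[1,0]].
n = 220 = 11011100₂. Square-and-multiply, entries mod 891:
Q^1 = [[1,1],[1,0]]
Q^3 = (Q^1)²·Q = [[3,2],[2,1]]
Q^6 = (Q^3)² = [[13,8],[8,5]]
Q^13 = (Q^6)²·Q = [[377,233],[233,144]]
Q^27 = (Q^13)²·Q = [[615,398],[398,217]]
Q^55 = (Q^27)²·Q = [[822,247],[247,575]]
Q^110 = (Q^55)² = [[727,242],[242,485]]
Q^220 = (Q^110)² = [[815,165],[165,650]]
F_220 mod 891 = Q^220[0][1] = 165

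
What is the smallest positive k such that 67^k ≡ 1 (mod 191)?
95

191 is prime, so ord(67) divides φ(191) = 190.
Divisors of 190: 1, 2, 5, 10, 19, 38, 95, 190.
Repeated squaring: 67^1 ≡ 67, 67^2 ≡ 96, 67^4 ≡ 48, 67^8 ≡ 12, 67^16 ≡ 144, 67^32 ≡ 108, 67^64 ≡ 13, 67^128 ≡ 169 (mod 191).
Test 67^d mod 191 for each divisor d in increasing order:
67^1 ≡ 67
67^2 ≡ 96
67^5 = 67^4·67^1 ≡ 160
67^10 = 67^8·67^2 ≡ 6
67^19 = 67^16·67^2·67^1 ≡ 49
67^38 = 67^32·67^4·67^2 ≡ 109
67^95 = 67^64·67^16·67^8·67^4·67^2·67^1 ≡ 1  ← first divisor giving 1
The order is 95.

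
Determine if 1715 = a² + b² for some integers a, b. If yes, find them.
Not possible

Factorization: 1715 = 5 × 7^3
By Fermat: n is sum of two squares iff every prime p ≡ 3 (mod 4) appears to even power.
Prime(s) ≡ 3 (mod 4) with odd exponent: [(7, 3)]
Therefore 1715 cannot be expressed as a² + b².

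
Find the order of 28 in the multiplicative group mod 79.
78

79 is prime, so ord(28) divides φ(79) = 78.
Divisors of 78: 1, 2, 3, 6, 13, 26, 39, 78.
Repeated squaring: 28^1 ≡ 28, 28^2 ≡ 73, 28^4 ≡ 36, 28^8 ≡ 32, 28^16 ≡ 76, 28^32 ≡ 9, 28^64 ≡ 2 (mod 79).
Test 28^d mod 79 for each divisor d in increasing order:
28^1 ≡ 28
28^2 ≡ 73
28^3 = 28^2·28^1 ≡ 69
28^6 = 28^4·28^2 ≡ 21
28^13 = 28^8·28^4·28^1 ≡ 24
28^26 = 28^16·28^8·28^2 ≡ 23
28^39 = 28^32·28^4·28^2·28^1 ≡ 78
28^78 = 28^64·28^8·28^4·28^2 ≡ 1  ← first divisor giving 1
The order is 78.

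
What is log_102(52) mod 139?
6

Baby-step giant-step with step n = ⌈√139⌉ = 12.
Baby steps 102^j mod 139 (j:value) for j=0..11: 0:1, 1:102, 2:118, 3:82, 4:24, 5:85, 6:52, 7:22, 8:20, 9:94, 10:136, 11:111.
h = 52 is already in the table at j=6, so x = 6.
Check: 102^6 ≡ 52 (mod 139).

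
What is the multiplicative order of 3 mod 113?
112

113 is prime, so ord(3) divides φ(113) = 112.
Divisors of 112: 1, 2, 4, 7, 8, 14, 16, 28, 56, 112.
Repeated squaring: 3^1 ≡ 3, 3^2 ≡ 9, 3^4 ≡ 81, 3^8 ≡ 7, 3^16 ≡ 49, 3^32 ≡ 28, 3^64 ≡ 106 (mod 113).
Test 3^d mod 113 for each divisor d in increasing order:
3^1 ≡ 3
3^2 ≡ 9
3^4 ≡ 81
3^7 = 3^4·3^2·3^1 ≡ 40
3^8 ≡ 7
3^14 = 3^8·3^4·3^2 ≡ 18
3^16 ≡ 49
3^28 = 3^16·3^8·3^4 ≡ 98
3^56 = 3^32·3^16·3^8 ≡ 112
3^112 = 3^64·3^32·3^16 ≡ 1  ← first divisor giving 1
The order is 112.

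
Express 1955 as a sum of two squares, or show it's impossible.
Not possible

Factorization: 1955 = 5 × 17 × 23
By Fermat: n is sum of two squares iff every prime p ≡ 3 (mod 4) appears to even power.
Prime(s) ≡ 3 (mod 4) with odd exponent: [(23, 1)]
Therefore 1955 cannot be expressed as a² + b².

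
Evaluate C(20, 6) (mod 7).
1

Using Lucas' theorem:
Write n=20 and k=6 in base 7:
n in base 7: [2, 6]
k in base 7: [0, 6]
C(20,6) mod 7 = ∏ C(n_i, k_i) mod 7
Digit binomials (mod 7): C(2,0) = 1; C(6,6) = 1
Product: 1 × 1 = 1 ≡ 1 (mod 7)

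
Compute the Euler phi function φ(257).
256

257 = 257
φ(n) = n × ∏(1 - 1/p) for each prime p dividing n
φ(257) = 257 × (1 - 1/257) = 256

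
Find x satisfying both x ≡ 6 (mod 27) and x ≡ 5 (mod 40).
1005

Using Chinese Remainder Theorem:
M = 27 × 40 = 1080
M1 = 40, M2 = 27
y1 = 40^(-1) mod 27 = 25
y2 = 27^(-1) mod 40 = 3
x = (6×40×25 + 5×27×3) mod 1080 = 1005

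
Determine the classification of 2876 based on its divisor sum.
deficient

Proper divisors of 2876: sum = 1 + 2 + 4 + 719 + 1438 = 2164
Since 2164 < 2876, 2876 is deficient.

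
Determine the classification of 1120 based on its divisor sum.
abundant

Proper divisors of 1120: sum = 1 + 2 + 4 + 5 + 7 + 8 + 10 + 14 + ... + 160 + 224 + 280 + 560 (23 divisors) = 1904
Since 1904 > 1120, 1120 is abundant.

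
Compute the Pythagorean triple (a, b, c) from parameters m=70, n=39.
(3379, 5460, 6421)

Euclid's formula: a = m² - n², b = 2mn, c = m² + n²
m = 70, n = 39
a = 70² - 39² = 4900 - 1521 = 3379
b = 2 × 70 × 39 = 5460
c = 70² + 39² = 4900 + 1521 = 6421
Verification: 3379² + 5460² = 11417641 + 29811600 = 41229241 = 6421² ✓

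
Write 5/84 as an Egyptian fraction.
1/17 + 1/1428

Greedy algorithm:
5/84: ceiling(84/5) = 17, use 1/17
1/1428: ceiling(1428/1) = 1428, use 1/1428
Result: 5/84 = 1/17 + 1/1428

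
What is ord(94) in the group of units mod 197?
196

197 is prime, so ord(94) divides φ(197) = 196.
Divisors of 196: 1, 2, 4, 7, 14, 28, 49, 98, 196.
Repeated squaring: 94^1 ≡ 94, 94^2 ≡ 168, 94^4 ≡ 53, 94^8 ≡ 51, 94^16 ≡ 40, 94^32 ≡ 24, 94^64 ≡ 182, 94^128 ≡ 28 (mod 197).
Test 94^d mod 197 for each divisor d in increasing order:
94^1 ≡ 94
94^2 ≡ 168
94^4 ≡ 53
94^7 = 94^4·94^2·94^1 ≡ 120
94^14 = 94^8·94^4·94^2 ≡ 19
94^28 = 94^16·94^8·94^4 ≡ 164
94^49 = 94^32·94^16·94^1 ≡ 14
94^98 = 94^64·94^32·94^2 ≡ 196
94^196 = 94^128·94^64·94^4 ≡ 1  ← first divisor giving 1
The order is 196.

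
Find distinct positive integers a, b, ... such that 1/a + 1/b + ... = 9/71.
1/8 + 1/568

Greedy algorithm:
9/71: ceiling(71/9) = 8, use 1/8
1/568: ceiling(568/1) = 568, use 1/568
Result: 9/71 = 1/8 + 1/568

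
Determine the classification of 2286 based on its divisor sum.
abundant

Proper divisors of 2286: sum = 1 + 2 + 3 + 6 + 9 + 18 + 127 + 254 + 381 + 762 + 1143 = 2706
Since 2706 > 2286, 2286 is abundant.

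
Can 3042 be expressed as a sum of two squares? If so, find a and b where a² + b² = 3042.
21² + 51² (a=21, b=51)

Factorization: 3042 = 2 × 3^2 × 13^2
By Fermat: n is sum of two squares iff every prime p ≡ 3 (mod 4) appears to even power.
All primes ≡ 3 (mod 4) appear to even power.
Search a = 0, 1, 2, … for 3042 - a² a perfect square: first hit at a = 21: 3042 - 441 = 2601 = 51².
3042 = 21² + 51² = 441 + 2601 ✓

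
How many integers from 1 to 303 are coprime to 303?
200

303 = 3 × 101
φ(n) = n × ∏(1 - 1/p) for each prime p dividing n
φ(303) = 303 × (1 - 1/3) × (1 - 1/101) = 200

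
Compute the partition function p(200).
3972999029388

p(n) counts ways to write n as a sum of positive integers (order ignored).
Euler's pentagonal recurrence: p(k) = p(k-1) + p(k-2) - p(k-5) - p(k-7) + p(k-12) + p(k-15) - ... (offsets j(3j∓1)/2, signs ++--, p(0)=1, p(<0)=0).
DP table for k = 0..199: p(0)=1, p(1)=1, p(2)=2, p(3)=3, p(4)=5, p(5)=7, p(6)=11, p(7)=15, p(8)=22, p(9)=30, p(10)=42, p(11)=56, p(12)=77, p(13)=101, p(14)=135, p(15)=176, p(16)=231, p(17)=297, p(18)=385, p(19)=490, p(20)=627, p(21)=792, p(22)=1002, p(23)=1255, p(24)=1575, p(25)=1958, p(26)=2436, p(27)=3010, p(28)=3718, p(29)=4565, p(30)=5604, p(31)=6842, p(32)=8349, p(33)=10143, p(34)=12310, p(35)=14883, p(36)=17977, p(37)=21637, p(38)=26015, p(39)=31185, p(40)=37338, p(41)=44583, p(42)=53174, p(43)=63261, p(44)=75175, p(45)=89134, p(46)=105558, p(47)=124754, p(48)=147273, p(49)=173525, p(50)=204226, p(51)=239943, p(52)=281589, p(53)=329931, p(54)=386155, p(55)=451276, p(56)=526823, p(57)=614154, p(58)=715220, p(59)=831820, p(60)=966467, p(61)=1121505, p(62)=1300156, p(63)=1505499, p(64)=1741630, p(65)=2012558, p(66)=2323520, p(67)=2679689, p(68)=3087735, p(69)=3554345, p(70)=4087968, p(71)=4697205, p(72)=5392783, p(73)=6185689, p(74)=7089500, p(75)=8118264, p(76)=9289091, p(77)=10619863, p(78)=12132164, p(79)=13848650, p(80)=15796476, p(81)=18004327, p(82)=20506255, p(83)=23338469, p(84)=26543660, p(85)=30167357, p(86)=34262962, p(87)=38887673, p(88)=44108109, p(89)=49995925, p(90)=56634173, p(91)=64112359, p(92)=72533807, p(93)=82010177, p(94)=92669720, p(95)=104651419, p(96)=118114304, p(97)=133230930, p(98)=150198136, p(99)=169229875, p(100)=190569292, p(101)=214481126, p(102)=241265379, p(103)=271248950, p(104)=304801365, p(105)=342325709, p(106)=384276336, p(107)=431149389, p(108)=483502844, p(109)=541946240, p(110)=607163746, p(111)=679903203, p(112)=761002156, p(113)=851376628, p(114)=952050665, p(115)=1064144451, p(116)=1188908248, p(117)=1327710076, p(118)=1482074143, p(119)=1653668665, p(120)=1844349560, p(121)=2056148051, p(122)=2291320912, p(123)=2552338241, p(124)=2841940500, p(125)=3163127352, p(126)=3519222692, p(127)=3913864295, p(128)=4351078600, p(129)=4835271870, p(130)=5371315400, p(131)=5964539504, p(132)=6620830889, p(133)=7346629512, p(134)=8149040695, p(135)=9035836076, p(136)=10015581680, p(137)=11097645016, p(138)=12292341831, p(139)=13610949895, p(140)=15065878135, p(141)=16670689208, p(142)=18440293320, p(143)=20390982757, p(144)=22540654445, p(145)=24908858009, p(146)=27517052599, p(147)=30388671978, p(148)=33549419497, p(149)=37027355200, p(150)=40853235313, p(151)=45060624582, p(152)=49686288421, p(153)=54770336324, p(154)=60356673280, p(155)=66493182097, p(156)=73232243759, p(157)=80630964769, p(158)=88751778802, p(159)=97662728555, p(160)=107438159466, p(161)=118159068427, p(162)=129913904637, p(163)=142798995930, p(164)=156919475295, p(165)=172389800255, p(166)=189334822579, p(167)=207890420102, p(168)=228204732751, p(169)=250438925115, p(170)=274768617130, p(171)=301384802048, p(172)=330495499613, p(173)=362326859895, p(174)=397125074750, p(175)=435157697830, p(176)=476715857290, p(177)=522115831195, p(178)=571701605655, p(179)=625846753120, p(180)=684957390936, p(181)=749474411781, p(182)=819876908323, p(183)=896684817527, p(184)=980462880430, p(185)=1071823774337, p(186)=1171432692373, p(187)=1280011042268, p(188)=1398341745571, p(189)=1527273599625, p(190)=1667727404093, p(191)=1820701100652, p(192)=1987276856363, p(193)=2168627105469, p(194)=2366022741845, p(195)=2580840212973, p(196)=2814570987591, p(197)=3068829878530, p(198)=3345365983698, p(199)=3646072432125.
Final step: p(200) = p(199) + p(198) - p(195) - p(193) + p(188) + p(185) - p(178) - p(174) + p(165) + p(160) - p(149) - p(143) + p(130) + p(123) - p(108) - p(100) + p(83) + p(74) - p(55) - p(45) + p(24) + p(13)
= 3646072432125 + 3345365983698 - 2580840212973 - 2168627105469 + 1398341745571 + 1071823774337 - 571701605655 - 397125074750 + 172389800255 + 107438159466 - 37027355200 - 20390982757 + 5371315400 + 2552338241 - 483502844 - 190569292 + 23338469 + 7089500 - 451276 - 89134 + 1575 + 101
= 3972999029388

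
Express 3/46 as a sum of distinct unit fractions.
1/16 + 1/368

Greedy algorithm:
3/46: ceiling(46/3) = 16, use 1/16
1/368: ceiling(368/1) = 368, use 1/368
Result: 3/46 = 1/16 + 1/368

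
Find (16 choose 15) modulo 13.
3

Using Lucas' theorem:
Write n=16 and k=15 in base 13:
n in base 13: [1, 3]
k in base 13: [1, 2]
C(16,15) mod 13 = ∏ C(n_i, k_i) mod 13
Digit binomials (mod 13): C(1,1) = 1; C(3,2) = 3
Product: 1 × 3 = 3 ≡ 3 (mod 13)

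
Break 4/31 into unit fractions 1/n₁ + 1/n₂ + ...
1/8 + 1/248

Greedy algorithm:
4/31: ceiling(31/4) = 8, use 1/8
1/248: ceiling(248/1) = 248, use 1/248
Result: 4/31 = 1/8 + 1/248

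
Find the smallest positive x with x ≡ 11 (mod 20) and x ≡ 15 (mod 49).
211

Using Chinese Remainder Theorem:
M = 20 × 49 = 980
M1 = 49, M2 = 20
y1 = 49^(-1) mod 20 = 9
y2 = 20^(-1) mod 49 = 27
x = (11×49×9 + 15×20×27) mod 980 = 211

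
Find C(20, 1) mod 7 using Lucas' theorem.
6

Using Lucas' theorem:
Write n=20 and k=1 in base 7:
n in base 7: [2, 6]
k in base 7: [0, 1]
C(20,1) mod 7 = ∏ C(n_i, k_i) mod 7
Digit binomials (mod 7): C(2,0) = 1; C(6,1) = 6
Product: 1 × 6 = 6 ≡ 6 (mod 7)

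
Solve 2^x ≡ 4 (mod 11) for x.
2

Baby-step giant-step with step n = ⌈√11⌉ = 4.
Baby steps 2^j mod 11 (j:value) for j=0..3: 0:1, 1:2, 2:4, 3:8.
h = 4 is already in the table at j=2, so x = 2.
Check: 2^2 ≡ 4 (mod 11).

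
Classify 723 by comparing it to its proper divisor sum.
deficient

Proper divisors of 723: sum = 1 + 3 + 241 = 245
Since 245 < 723, 723 is deficient.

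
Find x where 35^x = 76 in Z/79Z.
58

Baby-step giant-step with step n = ⌈√79⌉ = 9.
Baby steps 35^j mod 79 (j:value) for j=0..8: 0:1, 1:35, 2:40, 3:57, 4:20, 5:68, 6:10, 7:34, 8:5.
Giant-step multiplier: 35^(-9) ≡ 35^(78-9) = 35^69 ≡ 14 (mod 79).
Giant steps γ_i = 76·14^i mod 79: γ_0=76, γ_1=37, γ_2=44, γ_3=63, γ_4=13, γ_5=24, γ_6=20 (in table at j=4).
x = i·n + j = 6·9 + 4 = 58.
Check: 35^58 ≡ 76 (mod 79).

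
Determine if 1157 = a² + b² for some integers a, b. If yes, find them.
1² + 34² (a=1, b=34)

Factorization: 1157 = 13 × 89
By Fermat: n is sum of two squares iff every prime p ≡ 3 (mod 4) appears to even power.
All primes ≡ 3 (mod 4) appear to even power.
Search a = 0, 1, 2, … for 1157 - a² a perfect square: first hit at a = 1: 1157 - 1 = 1156 = 34².
1157 = 1² + 34² = 1 + 1156 ✓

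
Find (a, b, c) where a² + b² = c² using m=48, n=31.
(1343, 2976, 3265)

Euclid's formula: a = m² - n², b = 2mn, c = m² + n²
m = 48, n = 31
a = 48² - 31² = 2304 - 961 = 1343
b = 2 × 48 × 31 = 2976
c = 48² + 31² = 2304 + 961 = 3265
Verification: 1343² + 2976² = 1803649 + 8856576 = 10660225 = 3265² ✓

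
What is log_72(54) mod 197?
96

Baby-step giant-step with step n = ⌈√197⌉ = 15.
Baby steps 72^j mod 197 (j:value) for j=0..14: 0:1, 1:72, 2:62, 3:130, 4:101, 5:180, 6:155, 7:128, 8:154, 9:56, 10:92, 11:123, 12:188, 13:140, 14:33.
Giant-step multiplier: 72^(-15) ≡ 72^(196-15) = 72^181 ≡ 115 (mod 197).
Giant steps γ_i = 54·115^i mod 197: γ_0=54, γ_1=103, γ_2=25, γ_3=117, γ_4=59, γ_5=87, γ_6=155 (in table at j=6).
x = i·n + j = 6·15 + 6 = 96.
Check: 72^96 ≡ 54 (mod 197).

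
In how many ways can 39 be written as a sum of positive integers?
31185

p(n) counts ways to write n as a sum of positive integers (order ignored).
Euler's pentagonal recurrence: p(k) = p(k-1) + p(k-2) - p(k-5) - p(k-7) + p(k-12) + p(k-15) - ... (offsets j(3j∓1)/2, signs ++--, p(0)=1, p(<0)=0).
DP table for k = 0..38: p(0)=1, p(1)=1, p(2)=2, p(3)=3, p(4)=5, p(5)=7, p(6)=11, p(7)=15, p(8)=22, p(9)=30, p(10)=42, p(11)=56, p(12)=77, p(13)=101, p(14)=135, p(15)=176, p(16)=231, p(17)=297, p(18)=385, p(19)=490, p(20)=627, p(21)=792, p(22)=1002, p(23)=1255, p(24)=1575, p(25)=1958, p(26)=2436, p(27)=3010, p(28)=3718, p(29)=4565, p(30)=5604, p(31)=6842, p(32)=8349, p(33)=10143, p(34)=12310, p(35)=14883, p(36)=17977, p(37)=21637, p(38)=26015.
Final step: p(39) = p(38) + p(37) - p(34) - p(32) + p(27) + p(24) - p(17) - p(13) + p(4)
= 26015 + 21637 - 12310 - 8349 + 3010 + 1575 - 297 - 101 + 5
= 31185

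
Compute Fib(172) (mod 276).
135

Matrix identity: Q^n = [[F_(n+1), F_n], [F_n, F_(n-1)]] with Q = [[1,1],[1,0]].
n = 172 = 10101100₂. Square-and-multiply, entries mod 276:
Q^1 = [[1,1],[1,0]]
Q^2 = (Q^1)² = [[2,1],[1,1]]
Q^5 = (Q^2)²·Q = [[8,5],[5,3]]
Q^10 = (Q^5)² = [[89,55],[55,34]]
Q^21 = (Q^10)²·Q = [[47,182],[182,141]]
Q^43 = (Q^21)²·Q = [[273,5],[5,268]]
Q^86 = (Q^43)² = [[34,221],[221,89]]
Q^172 = (Q^86)² = [[41,135],[135,182]]
F_172 mod 276 = Q^172[0][1] = 135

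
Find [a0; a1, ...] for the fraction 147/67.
[2; 5, 6, 2]

Euclidean algorithm steps:
147 = 2 × 67 + 13
67 = 5 × 13 + 2
13 = 6 × 2 + 1
2 = 2 × 1 + 0
Continued fraction: [2; 5, 6, 2]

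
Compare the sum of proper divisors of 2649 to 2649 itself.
deficient

Proper divisors of 2649: sum = 1 + 3 + 883 = 887
Since 887 < 2649, 2649 is deficient.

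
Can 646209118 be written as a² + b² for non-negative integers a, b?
Not possible

Factorization: 646209118 = 2 × 41 × 199^3
By Fermat: n is sum of two squares iff every prime p ≡ 3 (mod 4) appears to even power.
Prime(s) ≡ 3 (mod 4) with odd exponent: [(199, 3)]
Therefore 646209118 cannot be expressed as a² + b².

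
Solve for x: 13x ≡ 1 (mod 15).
7

gcd(13, 15) = 1, so the inverse exists.
Extended Euclidean algorithm on (15, 13):
15 = 1 × 13 + 2  ⟹  2 = (1)·15 + (-1)·13
13 = 6 × 2 + 1  ⟹  1 = (-6)·15 + (7)·13
So (7)·13 ≡ 1 (mod 15), i.e. 13^(-1) ≡ 7 (mod 15).
Check: 13 × 7 = 91 ≡ 1 (mod 15)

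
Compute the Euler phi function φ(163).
162

163 = 163
φ(n) = n × ∏(1 - 1/p) for each prime p dividing n
φ(163) = 163 × (1 - 1/163) = 162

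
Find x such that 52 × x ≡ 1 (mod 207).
4

gcd(52, 207) = 1, so the inverse exists.
Extended Euclidean algorithm on (207, 52):
207 = 3 × 52 + 51  ⟹  51 = (1)·207 + (-3)·52
52 = 1 × 51 + 1  ⟹  1 = (-1)·207 + (4)·52
So (4)·52 ≡ 1 (mod 207), i.e. 52^(-1) ≡ 4 (mod 207).
Check: 52 × 4 = 208 ≡ 1 (mod 207)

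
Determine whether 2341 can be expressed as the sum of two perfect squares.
15² + 46² (a=15, b=46)

Factorization: 2341 = 2341
By Fermat: n is sum of two squares iff every prime p ≡ 3 (mod 4) appears to even power.
All primes ≡ 3 (mod 4) appear to even power.
Search a = 0, 1, 2, … for 2341 - a² a perfect square: first hit at a = 15: 2341 - 225 = 2116 = 46².
2341 = 15² + 46² = 225 + 2116 ✓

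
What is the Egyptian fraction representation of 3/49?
1/17 + 1/417 + 1/347361

Greedy algorithm:
3/49: ceiling(49/3) = 17, use 1/17
2/833: ceiling(833/2) = 417, use 1/417
1/347361: ceiling(347361/1) = 347361, use 1/347361
Result: 3/49 = 1/17 + 1/417 + 1/347361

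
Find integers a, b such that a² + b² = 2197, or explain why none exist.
9² + 46² (a=9, b=46)

Factorization: 2197 = 13^3
By Fermat: n is sum of two squares iff every prime p ≡ 3 (mod 4) appears to even power.
All primes ≡ 3 (mod 4) appear to even power.
Search a = 0, 1, 2, … for 2197 - a² a perfect square: first hit at a = 9: 2197 - 81 = 2116 = 46².
2197 = 9² + 46² = 81 + 2116 ✓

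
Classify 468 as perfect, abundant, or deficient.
abundant

Proper divisors of 468: sum = 1 + 2 + 3 + 4 + 6 + 9 + 12 + 13 + ... + 78 + 117 + 156 + 234 (17 divisors) = 806
Since 806 > 468, 468 is abundant.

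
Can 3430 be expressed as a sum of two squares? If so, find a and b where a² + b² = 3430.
Not possible

Factorization: 3430 = 2 × 5 × 7^3
By Fermat: n is sum of two squares iff every prime p ≡ 3 (mod 4) appears to even power.
Prime(s) ≡ 3 (mod 4) with odd exponent: [(7, 3)]
Therefore 3430 cannot be expressed as a² + b².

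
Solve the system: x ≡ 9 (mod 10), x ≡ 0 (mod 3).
9

Using Chinese Remainder Theorem:
M = 10 × 3 = 30
M1 = 3, M2 = 10
y1 = 3^(-1) mod 10 = 7
y2 = 10^(-1) mod 3 = 1
x = (9×3×7 + 0×10×1) mod 30 = 9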